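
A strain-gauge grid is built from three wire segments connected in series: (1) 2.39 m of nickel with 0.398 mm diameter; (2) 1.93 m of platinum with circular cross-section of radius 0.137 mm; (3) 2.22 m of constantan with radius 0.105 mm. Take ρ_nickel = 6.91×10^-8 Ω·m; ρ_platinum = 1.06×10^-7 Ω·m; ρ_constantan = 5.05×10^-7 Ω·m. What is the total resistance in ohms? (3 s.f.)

Seg 1: A = π(d/2)² = π(1.9900e-04 m)² = 1.244e-07 m²
R_1 = (6.91×10^-8)(2.39)/(1.244e-07) = 1.327 Ω
Seg 2: A = πr² = π(1.3700e-04 m)² = 5.896e-08 m²
R_2 = (1.06×10^-7)(1.93)/(5.896e-08) = 3.47 Ω
Seg 3: A = πr² = π(1.0500e-04 m)² = 3.464e-08 m²
R_3 = (5.05×10^-7)(2.22)/(3.464e-08) = 32.37 Ω
R_total = R_1 + R_2 + R_3 = 37.2 Ω

37.2 Ω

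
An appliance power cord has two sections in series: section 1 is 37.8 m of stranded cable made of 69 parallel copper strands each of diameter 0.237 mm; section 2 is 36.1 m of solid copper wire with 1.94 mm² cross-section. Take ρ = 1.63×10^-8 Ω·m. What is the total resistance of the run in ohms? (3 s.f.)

Section 1: A_strand = π(1.1850e-04)² = 4.412e-08 m²; R₁ = ρL/(N·A_s) = (1.63×10^-8)(37.8)/(69×4.412e-08) = 0.2024 Ω
Section 2: A = 1.94 mm² = 1.940e-06 m²
R₂ = (1.63×10^-8)(36.1)/(1.940e-06) = 0.3033 Ω
R = R₁ + R₂ = 0.506 Ω

0.506 Ω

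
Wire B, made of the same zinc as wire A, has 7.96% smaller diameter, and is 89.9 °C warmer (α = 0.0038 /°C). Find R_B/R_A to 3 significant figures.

R ∝ ρL/d² with ρ ∝ (1+αΔT), so R_B/R_A = (1 − 7.96/100)⁻² × (1 + 0.0038×89.9)
= 1.18 × 1.342 = 1.58

1.58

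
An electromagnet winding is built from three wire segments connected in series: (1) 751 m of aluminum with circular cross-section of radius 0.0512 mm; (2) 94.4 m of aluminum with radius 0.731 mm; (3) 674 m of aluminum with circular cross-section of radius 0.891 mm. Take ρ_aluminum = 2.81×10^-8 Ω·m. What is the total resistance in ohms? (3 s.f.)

Seg 1: A = πr² = π(5.1200e-05 m)² = 8.235e-09 m²
R_1 = (2.81×10^-8)(751)/(8.235e-09) = 2562 Ω
Seg 2: A = πr² = π(7.3100e-04 m)² = 1.679e-06 m²
R_2 = (2.81×10^-8)(94.4)/(1.679e-06) = 1.58 Ω
Seg 3: A = πr² = π(8.9100e-04 m)² = 2.494e-06 m²
R_3 = (2.81×10^-8)(674)/(2.494e-06) = 7.594 Ω
R_total = R_1 + R_2 + R_3 = 2570 Ω

2570 Ω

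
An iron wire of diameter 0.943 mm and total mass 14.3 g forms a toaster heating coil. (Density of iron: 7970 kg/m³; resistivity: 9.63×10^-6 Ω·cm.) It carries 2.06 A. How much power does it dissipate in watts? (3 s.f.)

ρ = 9.63×10^-6 Ω·cm = 9.63×10^-8 Ω·m
A = π(d/2)² = π(4.7150e-04 m)² = 6.9841e-07 m²
L = m/(density·A) = 0.0143/(7970×6.9841e-07) = 2.569 m
R = ρL/A = (9.63×10^-8)(2.569)/(6.9841e-07) = 0.3542 Ω
P = I²R = (2.06)² × 0.3542 = 1.50 W

1.50 W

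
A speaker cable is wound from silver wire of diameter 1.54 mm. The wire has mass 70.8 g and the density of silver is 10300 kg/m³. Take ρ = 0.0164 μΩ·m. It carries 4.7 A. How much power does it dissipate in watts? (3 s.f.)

ρ = 0.0164 μΩ·m = 1.64×10^-8 Ω·m
A = π(d/2)² = π(7.7000e-04 m)² = 1.8627e-06 m²
L = m/(density·A) = 0.0708/(10300×1.8627e-06) = 3.69 m
R = ρL/A = (1.64×10^-8)(3.69)/(1.8627e-06) = 0.03249 Ω
P = I²R = (4.7)² × 0.03249 = 0.718 W

0.718 W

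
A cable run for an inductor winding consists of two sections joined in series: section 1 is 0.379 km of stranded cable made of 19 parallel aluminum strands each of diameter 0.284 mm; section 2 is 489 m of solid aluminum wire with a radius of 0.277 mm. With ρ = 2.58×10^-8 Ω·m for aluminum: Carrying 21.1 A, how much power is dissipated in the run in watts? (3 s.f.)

26900 W

Section 1: A_strand = π(1.4200e-04)² = 6.335e-08 m²; R₁ = ρL/(N·A_s) = (2.58×10^-8)(379)/(19×6.335e-08) = 8.124 Ω
Section 2: A = πr² = π(2.7700e-04 m)² = 2.411e-07 m²
R₂ = (2.58×10^-8)(489)/(2.411e-07) = 52.34 Ω
R = R₁ + R₂ = 60.46 Ω
P = I²R = (21.1)² × 60.46 = 26900 W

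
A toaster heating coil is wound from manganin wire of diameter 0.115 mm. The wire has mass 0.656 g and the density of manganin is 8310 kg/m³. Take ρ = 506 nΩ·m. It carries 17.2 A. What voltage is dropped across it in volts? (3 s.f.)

6370 V

ρ = 506 nΩ·m = 5.06×10^-7 Ω·m
A = π(d/2)² = π(5.7500e-05 m)² = 1.0387e-08 m²
L = m/(density·A) = 6.560×10^-4/(8310×1.0387e-08) = 7.6 m
R = ρL/A = (5.06×10^-7)(7.6)/(1.0387e-08) = 370.2 Ω
V = IR = 17.2 × 370.2 = 6370 V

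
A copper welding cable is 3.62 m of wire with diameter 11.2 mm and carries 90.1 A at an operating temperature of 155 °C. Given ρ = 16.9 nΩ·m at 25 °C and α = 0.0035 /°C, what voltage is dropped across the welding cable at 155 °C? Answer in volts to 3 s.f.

0.0814 V

ρ = 16.9 nΩ·m = 1.69×10^-8 Ω·m
A = π(d/2)² = π(5.6000e-03 m)² = 9.852e-05 m²
R₍25₎ = ρL/A = (1.69×10^-8)(3.62)/(9.852e-05) = 6.210×10^-4 Ω
R₍155₎ = R₍25₎(1 + αΔT) = 6.210×10^-4 × (1 + 0.0035×130) = 9.035×10^-4 Ω
V = IR = 90.1 × 9.035×10^-4 = 0.0814 V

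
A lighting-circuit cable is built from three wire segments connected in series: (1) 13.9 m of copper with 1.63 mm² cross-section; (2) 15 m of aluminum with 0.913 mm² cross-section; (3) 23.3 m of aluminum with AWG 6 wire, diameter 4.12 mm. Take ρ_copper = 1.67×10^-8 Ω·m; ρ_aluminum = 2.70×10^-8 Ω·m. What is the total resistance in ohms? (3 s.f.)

Seg 1: A = 1.63 mm² = 1.630e-06 m²
R_1 = (1.67×10^-8)(13.9)/(1.630e-06) = 0.1424 Ω
Seg 2: A = 0.913 mm² = 9.130e-07 m²
R_2 = (2.70×10^-8)(15)/(9.130e-07) = 0.4436 Ω
Seg 3: A = π(4.12/2 mm)² = π(2.0600e-03 m)² = 1.333e-05 m²
R_3 = (2.70×10^-8)(23.3)/(1.333e-05) = 0.04719 Ω
R_total = R_1 + R_2 + R_3 = 0.633 Ω

0.633 Ω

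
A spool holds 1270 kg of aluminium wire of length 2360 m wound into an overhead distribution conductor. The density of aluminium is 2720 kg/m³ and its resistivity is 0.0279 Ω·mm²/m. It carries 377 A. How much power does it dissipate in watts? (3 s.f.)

ρ = 0.0279 Ω·mm²/m = 2.79×10^-8 Ω·m
A = m/(density·L) = 1270/(2720×2360) = 1.9784e-04 m²
R = ρL/A = (2.79×10^-8)(2360)/(1.9784e-04) = 0.3328 Ω
P = I²R = (377)² × 0.3328 = 47300 W

47300 W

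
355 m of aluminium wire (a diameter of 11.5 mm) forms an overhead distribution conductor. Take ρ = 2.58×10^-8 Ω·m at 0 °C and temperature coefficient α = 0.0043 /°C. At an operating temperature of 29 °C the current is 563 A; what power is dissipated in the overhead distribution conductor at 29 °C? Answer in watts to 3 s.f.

A = π(d/2)² = π(5.7500e-03 m)² = 1.039e-04 m²
R₍0₎ = ρL/A = (2.58×10^-8)(355)/(1.039e-04) = 0.08818 Ω
R₍29₎ = R₍0₎(1 + αΔT) = 0.08818 × (1 + 0.0043×29) = 0.09917 Ω
P = I²R = (563)² × 0.09917 = 31400 W

31400 W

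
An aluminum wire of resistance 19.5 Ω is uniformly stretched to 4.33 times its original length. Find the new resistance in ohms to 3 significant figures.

Volume constant ⇒ A' = A/k with k = 4.33. R' = ρ(kL)/(A/k) = k²R.
R' = 18.75 × 19.5 = 366 Ω

366 Ω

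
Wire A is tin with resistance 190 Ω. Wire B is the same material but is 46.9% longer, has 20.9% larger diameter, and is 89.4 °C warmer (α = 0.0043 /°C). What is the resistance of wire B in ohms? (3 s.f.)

264 Ω

R ∝ ρL/d² with ρ ∝ (1+αΔT), so R_B/R_A = (1 + 46.9/100) × (1 + 20.9/100)⁻² × (1 + 0.0043×89.4)
= 1.469 × 0.6841 × 1.384 = 1.391
R_B = 1.391 × 190 = 264 Ω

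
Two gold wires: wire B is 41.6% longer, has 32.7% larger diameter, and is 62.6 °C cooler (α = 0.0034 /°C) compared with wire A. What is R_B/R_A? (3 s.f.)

0.633

R ∝ ρL/d² with ρ ∝ (1+αΔT), so R_B/R_A = (1 + 41.6/100) × (1 + 32.7/100)⁻² × (1 − 0.0034×62.6)
= 1.416 × 0.5679 × 0.7872 = 0.633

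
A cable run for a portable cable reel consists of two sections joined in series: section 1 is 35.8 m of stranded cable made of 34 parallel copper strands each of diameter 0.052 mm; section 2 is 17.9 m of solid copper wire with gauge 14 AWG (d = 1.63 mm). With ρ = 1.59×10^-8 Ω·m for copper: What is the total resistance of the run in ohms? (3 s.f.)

Section 1: A_strand = π(2.6000e-05)² = 2.124e-09 m²; R₁ = ρL/(N·A_s) = (1.59×10^-8)(35.8)/(34×2.124e-09) = 7.883 Ω
Section 2: A = π(1.63/2 mm)² = π(8.1500e-04 m)² = 2.087e-06 m²
R₂ = (1.59×10^-8)(17.9)/(2.087e-06) = 0.1364 Ω
R = R₁ + R₂ = 8.02 Ω

8.02 Ω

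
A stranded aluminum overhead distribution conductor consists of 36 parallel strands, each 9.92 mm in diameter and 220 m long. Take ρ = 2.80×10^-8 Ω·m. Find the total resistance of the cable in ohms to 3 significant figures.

A_strand = π(4.9600e-03 m)² = 7.729e-05 m²
R_strand = ρL/A = (2.80×10^-8)(220)/(7.729e-05) = 0.0797 Ω
R_total = R_strand/N = 0.0797/36 = 0.00221 Ω

0.00221 Ω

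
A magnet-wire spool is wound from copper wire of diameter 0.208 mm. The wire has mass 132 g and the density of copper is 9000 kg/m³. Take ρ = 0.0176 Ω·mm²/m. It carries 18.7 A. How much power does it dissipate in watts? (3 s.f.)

78200 W

ρ = 0.0176 Ω·mm²/m = 1.76×10^-8 Ω·m
A = π(d/2)² = π(1.0400e-04 m)² = 3.3979e-08 m²
L = m/(density·A) = 0.132/(9000×3.3979e-08) = 431.6 m
R = ρL/A = (1.76×10^-8)(431.6)/(3.3979e-08) = 223.6 Ω
P = I²R = (18.7)² × 223.6 = 78200 W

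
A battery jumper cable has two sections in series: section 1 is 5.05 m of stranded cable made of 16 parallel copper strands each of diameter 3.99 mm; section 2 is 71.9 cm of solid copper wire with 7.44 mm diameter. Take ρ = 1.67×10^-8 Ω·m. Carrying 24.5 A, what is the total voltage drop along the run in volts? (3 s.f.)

Section 1: A_strand = π(1.9950e-03)² = 1.250e-05 m²; R₁ = ρL/(N·A_s) = (1.67×10^-8)(5.05)/(16×1.250e-05) = 4.216×10^-4 Ω
Section 2: A = π(d/2)² = π(3.7200e-03 m)² = 4.347e-05 m²
R₂ = (1.67×10^-8)(0.719)/(4.347e-05) = 2.762×10^-4 Ω
R = R₁ + R₂ = 6.977×10^-4 Ω
V = IR = 24.5 × 6.977×10^-4 = 0.0171 V

0.0171 V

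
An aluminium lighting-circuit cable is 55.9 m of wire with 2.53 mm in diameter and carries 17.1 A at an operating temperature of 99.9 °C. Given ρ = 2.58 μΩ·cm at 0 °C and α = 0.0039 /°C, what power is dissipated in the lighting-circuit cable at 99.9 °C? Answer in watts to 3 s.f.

ρ = 2.58 μΩ·cm = 2.58×10^-8 Ω·m
A = π(d/2)² = π(1.2650e-03 m)² = 5.027e-06 m²
R₍0₎ = ρL/A = (2.58×10^-8)(55.9)/(5.027e-06) = 0.2869 Ω
R₍99.9₎ = R₍0₎(1 + αΔT) = 0.2869 × (1 + 0.0039×99.9) = 0.3987 Ω
P = I²R = (17.1)² × 0.3987 = 117 W

117 W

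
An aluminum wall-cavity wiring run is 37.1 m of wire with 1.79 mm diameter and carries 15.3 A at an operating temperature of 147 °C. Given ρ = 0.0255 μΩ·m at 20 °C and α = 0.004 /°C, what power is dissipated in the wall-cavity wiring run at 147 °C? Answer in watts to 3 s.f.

ρ = 0.0255 μΩ·m = 2.55×10^-8 Ω·m
A = π(d/2)² = π(8.9500e-04 m)² = 2.516e-06 m²
R₍20₎ = ρL/A = (2.55×10^-8)(37.1)/(2.516e-06) = 0.3759 Ω
R₍147₎ = R₍20₎(1 + αΔT) = 0.3759 × (1 + 0.004×127) = 0.5669 Ω
P = I²R = (15.3)² × 0.5669 = 133 W

133 W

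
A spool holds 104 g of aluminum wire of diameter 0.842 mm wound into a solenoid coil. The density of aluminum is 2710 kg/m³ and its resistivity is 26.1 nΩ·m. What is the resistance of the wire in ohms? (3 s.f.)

3.23 Ω

ρ = 26.1 nΩ·m = 2.61×10^-8 Ω·m
A = π(d/2)² = π(4.2100e-04 m)² = 5.5682e-07 m²
L = m/(density·A) = 0.104/(2710×5.5682e-07) = 68.92 m
R = ρL/A = (2.61×10^-8)(68.92)/(5.5682e-07) = 3.23 Ω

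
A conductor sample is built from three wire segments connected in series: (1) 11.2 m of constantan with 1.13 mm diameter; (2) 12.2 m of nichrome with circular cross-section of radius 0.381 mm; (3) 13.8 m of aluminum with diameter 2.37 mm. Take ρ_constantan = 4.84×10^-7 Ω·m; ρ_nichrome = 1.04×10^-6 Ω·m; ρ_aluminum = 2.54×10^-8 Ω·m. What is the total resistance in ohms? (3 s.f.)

Seg 1: A = π(d/2)² = π(5.6500e-04 m)² = 1.003e-06 m²
R_1 = (4.84×10^-7)(11.2)/(1.003e-06) = 5.405 Ω
Seg 2: A = πr² = π(3.8100e-04 m)² = 4.560e-07 m²
R_2 = (1.04×10^-6)(12.2)/(4.560e-07) = 27.82 Ω
Seg 3: A = π(d/2)² = π(1.1850e-03 m)² = 4.412e-06 m²
R_3 = (2.54×10^-8)(13.8)/(4.412e-06) = 0.07946 Ω
R_total = R_1 + R_2 + R_3 = 33.3 Ω

33.3 Ω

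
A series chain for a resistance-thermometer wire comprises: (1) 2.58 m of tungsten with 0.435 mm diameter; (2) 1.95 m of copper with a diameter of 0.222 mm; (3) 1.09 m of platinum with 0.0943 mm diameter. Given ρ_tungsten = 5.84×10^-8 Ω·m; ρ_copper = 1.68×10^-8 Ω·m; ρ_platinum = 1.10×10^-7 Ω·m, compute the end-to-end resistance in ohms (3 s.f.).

19.0 Ω

Seg 1: A = π(d/2)² = π(2.1750e-04 m)² = 1.486e-07 m²
R_1 = (5.84×10^-8)(2.58)/(1.486e-07) = 1.014 Ω
Seg 2: A = π(d/2)² = π(1.1100e-04 m)² = 3.871e-08 m²
R_2 = (1.68×10^-8)(1.95)/(3.871e-08) = 0.8463 Ω
Seg 3: A = π(d/2)² = π(4.7150e-05 m)² = 6.984e-09 m²
R_3 = (1.10×10^-7)(1.09)/(6.984e-09) = 17.17 Ω
R_total = R_1 + R_2 + R_3 = 19.0 Ω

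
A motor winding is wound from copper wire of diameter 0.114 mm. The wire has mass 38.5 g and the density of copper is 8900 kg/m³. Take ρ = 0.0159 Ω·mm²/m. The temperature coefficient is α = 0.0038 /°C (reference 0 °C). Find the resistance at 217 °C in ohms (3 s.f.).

1200 Ω

ρ = 0.0159 Ω·mm²/m = 1.59×10^-8 Ω·m
A = π(d/2)² = π(5.7000e-05 m)² = 1.0207e-08 m²
L = m/(density·A) = 0.0385/(8900×1.0207e-08) = 423.8 m
R = ρL/A = (1.59×10^-8)(423.8)/(1.0207e-08) = 660.2 Ω
R(217 °C) = 660.2 × (1 + 0.0038×217) = 1200 Ω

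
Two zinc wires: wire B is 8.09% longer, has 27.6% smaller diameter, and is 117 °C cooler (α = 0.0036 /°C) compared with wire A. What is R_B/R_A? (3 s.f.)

1.19

R ∝ ρL/d² with ρ ∝ (1+αΔT), so R_B/R_A = (1 + 8.09/100) × (1 − 27.6/100)⁻² × (1 − 0.0036×117)
= 1.081 × 1.908 × 0.5788 = 1.19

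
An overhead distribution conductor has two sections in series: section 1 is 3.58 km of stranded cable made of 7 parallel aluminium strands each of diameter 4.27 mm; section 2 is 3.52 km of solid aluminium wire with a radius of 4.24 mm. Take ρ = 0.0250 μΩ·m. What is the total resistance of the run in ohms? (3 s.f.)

2.45 Ω

ρ = 0.0250 μΩ·m = 2.50×10^-8 Ω·m
Section 1: A_strand = π(2.1350e-03)² = 1.432e-05 m²; R₁ = ρL/(N·A_s) = (2.50×10^-8)(3580)/(7×1.432e-05) = 0.8929 Ω
Section 2: A = πr² = π(4.2400e-03 m)² = 5.648e-05 m²
R₂ = (2.50×10^-8)(3520)/(5.648e-05) = 1.558 Ω
R = R₁ + R₂ = 2.45 Ω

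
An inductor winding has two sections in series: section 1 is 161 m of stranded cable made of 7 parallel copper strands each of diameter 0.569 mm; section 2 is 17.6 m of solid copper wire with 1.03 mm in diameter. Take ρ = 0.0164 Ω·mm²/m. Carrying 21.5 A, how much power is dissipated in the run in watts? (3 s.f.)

846 W

ρ = 0.0164 Ω·mm²/m = 1.64×10^-8 Ω·m
Section 1: A_strand = π(2.8450e-04)² = 2.543e-07 m²; R₁ = ρL/(N·A_s) = (1.64×10^-8)(161)/(7×2.543e-07) = 1.483 Ω
Section 2: A = π(d/2)² = π(5.1500e-04 m)² = 8.332e-07 m²
R₂ = (1.64×10^-8)(17.6)/(8.332e-07) = 0.3464 Ω
R = R₁ + R₂ = 1.83 Ω
P = I²R = (21.5)² × 1.83 = 846 W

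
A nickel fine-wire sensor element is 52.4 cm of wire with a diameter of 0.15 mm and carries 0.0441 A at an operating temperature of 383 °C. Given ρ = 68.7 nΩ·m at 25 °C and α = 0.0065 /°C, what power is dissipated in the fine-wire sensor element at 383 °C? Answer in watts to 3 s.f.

0.0132 W

ρ = 68.7 nΩ·m = 6.87×10^-8 Ω·m
A = π(d/2)² = π(7.5000e-05 m)² = 1.767e-08 m²
R₍25₎ = ρL/A = (6.87×10^-8)(0.524)/(1.767e-08) = 2.037 Ω
R₍383₎ = R₍25₎(1 + αΔT) = 2.037 × (1 + 0.0065×358) = 6.777 Ω
P = I²R = (0.0441)² × 6.777 = 0.0132 W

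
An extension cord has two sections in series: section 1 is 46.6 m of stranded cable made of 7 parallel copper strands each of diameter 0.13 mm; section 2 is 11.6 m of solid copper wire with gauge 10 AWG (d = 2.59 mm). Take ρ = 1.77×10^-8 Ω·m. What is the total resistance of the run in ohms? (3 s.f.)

8.92 Ω

Section 1: A_strand = π(6.5000e-05)² = 1.327e-08 m²; R₁ = ρL/(N·A_s) = (1.77×10^-8)(46.6)/(7×1.327e-08) = 8.877 Ω
Section 2: A = π(2.59/2 mm)² = π(1.2950e-03 m)² = 5.269e-06 m²
R₂ = (1.77×10^-8)(11.6)/(5.269e-06) = 0.03897 Ω
R = R₁ + R₂ = 8.92 Ω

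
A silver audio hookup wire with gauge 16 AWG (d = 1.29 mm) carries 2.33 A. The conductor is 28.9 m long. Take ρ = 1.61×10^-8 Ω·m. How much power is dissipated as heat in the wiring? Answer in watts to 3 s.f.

1.93 W

A = π(1.29/2 mm)² = π(6.4500e-04 m)² = 1.307e-06 m²
R = ρL/A = (1.61×10^-8)(28.9)/(1.307e-06) = 0.356 Ω
P = I²R = (2.33)² × 0.356 = 1.93 W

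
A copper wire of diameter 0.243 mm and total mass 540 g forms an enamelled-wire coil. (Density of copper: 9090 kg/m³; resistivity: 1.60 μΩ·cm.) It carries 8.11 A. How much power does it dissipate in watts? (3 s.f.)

ρ = 1.60 μΩ·cm = 1.60×10^-8 Ω·m
A = π(d/2)² = π(1.2150e-04 m)² = 4.6377e-08 m²
L = m/(density·A) = 0.54/(9090×4.6377e-08) = 1281 m
R = ρL/A = (1.60×10^-8)(1281)/(4.6377e-08) = 441.9 Ω
P = I²R = (8.11)² × 441.9 = 29100 W

29100 W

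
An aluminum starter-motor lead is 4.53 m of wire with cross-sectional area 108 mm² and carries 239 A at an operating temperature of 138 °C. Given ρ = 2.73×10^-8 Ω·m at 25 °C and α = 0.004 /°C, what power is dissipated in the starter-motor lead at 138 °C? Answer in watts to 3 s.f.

A = 108 mm² = 1.080e-04 m²
R₍25₎ = ρL/A = (2.73×10^-8)(4.53)/(1.080e-04) = 0.001145 Ω
R₍138₎ = R₍25₎(1 + αΔT) = 0.001145 × (1 + 0.004×113) = 0.001663 Ω
P = I²R = (239)² × 0.001663 = 95.0 W

95.0 W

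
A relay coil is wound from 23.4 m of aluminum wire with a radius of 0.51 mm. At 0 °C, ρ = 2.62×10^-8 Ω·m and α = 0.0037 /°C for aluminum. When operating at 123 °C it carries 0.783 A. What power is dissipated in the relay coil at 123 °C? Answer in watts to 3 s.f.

0.669 W

A = πr² = π(5.1000e-04 m)² = 8.171e-07 m²
R₍0₎ = ρL/A = (2.62×10^-8)(23.4)/(8.171e-07) = 0.7503 Ω
R₍123₎ = R₍0₎(1 + αΔT) = 0.7503 × (1 + 0.0037×123) = 1.092 Ω
P = I²R = (0.783)² × 1.092 = 0.669 W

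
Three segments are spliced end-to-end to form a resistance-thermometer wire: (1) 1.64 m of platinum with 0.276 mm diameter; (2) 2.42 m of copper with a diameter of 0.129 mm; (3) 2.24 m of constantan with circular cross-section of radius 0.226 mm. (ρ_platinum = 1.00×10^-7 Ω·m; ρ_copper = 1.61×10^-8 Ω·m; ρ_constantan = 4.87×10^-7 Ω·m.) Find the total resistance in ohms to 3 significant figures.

Seg 1: A = π(d/2)² = π(1.3800e-04 m)² = 5.983e-08 m²
R_1 = (1.00×10^-7)(1.64)/(5.983e-08) = 2.741 Ω
Seg 2: A = π(d/2)² = π(6.4500e-05 m)² = 1.307e-08 m²
R_2 = (1.61×10^-8)(2.42)/(1.307e-08) = 2.981 Ω
Seg 3: A = πr² = π(2.2600e-04 m)² = 1.605e-07 m²
R_3 = (4.87×10^-7)(2.24)/(1.605e-07) = 6.798 Ω
R_total = R_1 + R_2 + R_3 = 12.5 Ω

12.5 Ω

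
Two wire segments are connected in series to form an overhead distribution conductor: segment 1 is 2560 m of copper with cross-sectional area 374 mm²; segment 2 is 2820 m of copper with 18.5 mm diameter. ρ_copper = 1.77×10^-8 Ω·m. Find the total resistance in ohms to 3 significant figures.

0.307 Ω

Segment 1: A = 374 mm² = 3.740e-04 m²
R₁ = ρL/A = (1.77×10^-8)(2560)/(3.740e-04) = 0.1212 Ω
Segment 2: A = π(d/2)² = π(9.2500e-03 m)² = 2.688e-04 m²
R₂ = (1.77×10^-8)(2820)/(2.688e-04) = 0.1857 Ω
R = R₁ + R₂ = 0.307 Ω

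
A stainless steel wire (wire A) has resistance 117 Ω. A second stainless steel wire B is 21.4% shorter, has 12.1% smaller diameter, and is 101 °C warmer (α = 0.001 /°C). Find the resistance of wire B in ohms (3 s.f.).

R ∝ ρL/d² with ρ ∝ (1+αΔT), so R_B/R_A = (1 − 21.4/100) × (1 − 12.1/100)⁻² × (1 + 0.001×101)
= 0.786 × 1.294 × 1.101 = 1.12
R_B = 1.12 × 117 = 131 Ω

131 Ω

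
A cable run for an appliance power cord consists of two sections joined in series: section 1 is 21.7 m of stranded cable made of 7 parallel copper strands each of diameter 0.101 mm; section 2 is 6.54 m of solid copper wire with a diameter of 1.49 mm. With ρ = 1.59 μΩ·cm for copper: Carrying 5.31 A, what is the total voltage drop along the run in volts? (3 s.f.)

ρ = 1.59 μΩ·cm = 1.59×10^-8 Ω·m
Section 1: A_strand = π(5.0500e-05)² = 8.012e-09 m²; R₁ = ρL/(N·A_s) = (1.59×10^-8)(21.7)/(7×8.012e-09) = 6.152 Ω
Section 2: A = π(d/2)² = π(7.4500e-04 m)² = 1.744e-06 m²
R₂ = (1.59×10^-8)(6.54)/(1.744e-06) = 0.05964 Ω
R = R₁ + R₂ = 6.212 Ω
V = IR = 5.31 × 6.212 = 33.0 V

33.0 V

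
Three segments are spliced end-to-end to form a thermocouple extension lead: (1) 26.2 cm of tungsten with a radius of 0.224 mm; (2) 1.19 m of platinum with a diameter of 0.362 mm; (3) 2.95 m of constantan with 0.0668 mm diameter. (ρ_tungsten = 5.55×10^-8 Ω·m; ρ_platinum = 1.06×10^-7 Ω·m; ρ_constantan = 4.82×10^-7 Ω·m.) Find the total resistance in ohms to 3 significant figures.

Seg 1: A = πr² = π(2.2400e-04 m)² = 1.576e-07 m²
R_1 = (5.55×10^-8)(0.262)/(1.576e-07) = 0.09225 Ω
Seg 2: A = π(d/2)² = π(1.8100e-04 m)² = 1.029e-07 m²
R_2 = (1.06×10^-7)(1.19)/(1.029e-07) = 1.226 Ω
Seg 3: A = π(d/2)² = π(3.3400e-05 m)² = 3.505e-09 m²
R_3 = (4.82×10^-7)(2.95)/(3.505e-09) = 405.7 Ω
R_total = R_1 + R_2 + R_3 = 407 Ω

407 Ω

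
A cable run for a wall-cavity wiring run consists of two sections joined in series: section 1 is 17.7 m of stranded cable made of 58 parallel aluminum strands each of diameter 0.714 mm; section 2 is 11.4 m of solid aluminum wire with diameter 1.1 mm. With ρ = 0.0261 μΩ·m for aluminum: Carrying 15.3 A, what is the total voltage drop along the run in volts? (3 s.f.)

ρ = 0.0261 μΩ·m = 2.61×10^-8 Ω·m
Section 1: A_strand = π(3.5700e-04)² = 4.004e-07 m²; R₁ = ρL/(N·A_s) = (2.61×10^-8)(17.7)/(58×4.004e-07) = 0.01989 Ω
Section 2: A = π(d/2)² = π(5.5000e-04 m)² = 9.503e-07 m²
R₂ = (2.61×10^-8)(11.4)/(9.503e-07) = 0.3131 Ω
R = R₁ + R₂ = 0.333 Ω
V = IR = 15.3 × 0.333 = 5.09 V

5.09 V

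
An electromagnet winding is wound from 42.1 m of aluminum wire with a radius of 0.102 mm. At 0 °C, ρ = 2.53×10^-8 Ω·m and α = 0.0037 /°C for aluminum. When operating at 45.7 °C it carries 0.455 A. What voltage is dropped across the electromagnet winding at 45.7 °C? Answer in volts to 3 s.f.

17.3 V

A = πr² = π(1.0200e-04 m)² = 3.269e-08 m²
R₍0₎ = ρL/A = (2.53×10^-8)(42.1)/(3.269e-08) = 32.59 Ω
R₍45.7₎ = R₍0₎(1 + αΔT) = 32.59 × (1 + 0.0037×45.7) = 38.1 Ω
V = IR = 0.455 × 38.1 = 17.3 V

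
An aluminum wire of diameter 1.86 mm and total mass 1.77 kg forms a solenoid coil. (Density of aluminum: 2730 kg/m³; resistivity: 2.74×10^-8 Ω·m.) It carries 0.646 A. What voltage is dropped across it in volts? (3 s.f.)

A = π(d/2)² = π(9.3000e-04 m)² = 2.7172e-06 m²
L = m/(density·A) = 1.77/(2730×2.7172e-06) = 238.6 m
R = ρL/A = (2.74×10^-8)(238.6)/(2.7172e-06) = 2.406 Ω
V = IR = 0.646 × 2.406 = 1.55 V

1.55 V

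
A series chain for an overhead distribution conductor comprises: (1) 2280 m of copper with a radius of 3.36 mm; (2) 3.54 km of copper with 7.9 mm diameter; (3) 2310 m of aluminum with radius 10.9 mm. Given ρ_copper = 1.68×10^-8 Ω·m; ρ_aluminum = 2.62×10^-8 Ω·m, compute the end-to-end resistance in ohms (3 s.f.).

Seg 1: A = πr² = π(3.3600e-03 m)² = 3.547e-05 m²
R_1 = (1.68×10^-8)(2280)/(3.547e-05) = 1.08 Ω
Seg 2: A = π(d/2)² = π(3.9500e-03 m)² = 4.902e-05 m²
R_2 = (1.68×10^-8)(3540)/(4.902e-05) = 1.213 Ω
Seg 3: A = πr² = π(1.0900e-02 m)² = 3.733e-04 m²
R_3 = (2.62×10^-8)(2310)/(3.733e-04) = 0.1621 Ω
R_total = R_1 + R_2 + R_3 = 2.46 Ω

2.46 Ω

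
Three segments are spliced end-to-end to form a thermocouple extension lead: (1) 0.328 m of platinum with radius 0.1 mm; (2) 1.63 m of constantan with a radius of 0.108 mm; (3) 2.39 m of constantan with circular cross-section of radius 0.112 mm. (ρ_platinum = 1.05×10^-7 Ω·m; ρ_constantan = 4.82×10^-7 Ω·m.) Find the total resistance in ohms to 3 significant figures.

51.8 Ω

Seg 1: A = πr² = π(1.0000e-04 m)² = 3.142e-08 m²
R_1 = (1.05×10^-7)(0.328)/(3.142e-08) = 1.096 Ω
Seg 2: A = πr² = π(1.0800e-04 m)² = 3.664e-08 m²
R_2 = (4.82×10^-7)(1.63)/(3.664e-08) = 21.44 Ω
Seg 3: A = πr² = π(1.1200e-04 m)² = 3.941e-08 m²
R_3 = (4.82×10^-7)(2.39)/(3.941e-08) = 29.23 Ω
R_total = R_1 + R_2 + R_3 = 51.8 Ω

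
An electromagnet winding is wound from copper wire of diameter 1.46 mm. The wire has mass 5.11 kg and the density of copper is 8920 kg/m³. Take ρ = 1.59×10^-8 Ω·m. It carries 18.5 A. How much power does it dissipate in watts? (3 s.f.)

1110 W

A = π(d/2)² = π(7.3000e-04 m)² = 1.6742e-06 m²
L = m/(density·A) = 5.11/(8920×1.6742e-06) = 342.2 m
R = ρL/A = (1.59×10^-8)(342.2)/(1.6742e-06) = 3.25 Ω
P = I²R = (18.5)² × 3.25 = 1110 W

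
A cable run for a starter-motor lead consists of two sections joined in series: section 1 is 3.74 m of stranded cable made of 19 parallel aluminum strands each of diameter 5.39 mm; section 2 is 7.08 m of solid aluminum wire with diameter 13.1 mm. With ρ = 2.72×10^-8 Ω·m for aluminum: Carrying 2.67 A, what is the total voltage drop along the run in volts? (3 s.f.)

0.00444 V

Section 1: A_strand = π(2.6950e-03)² = 2.282e-05 m²; R₁ = ρL/(N·A_s) = (2.72×10^-8)(3.74)/(19×2.282e-05) = 2.346×10^-4 Ω
Section 2: A = π(d/2)² = π(6.5500e-03 m)² = 1.348e-04 m²
R₂ = (2.72×10^-8)(7.08)/(1.348e-04) = 0.001429 Ω
R = R₁ + R₂ = 0.001663 Ω
V = IR = 2.67 × 0.001663 = 0.00444 V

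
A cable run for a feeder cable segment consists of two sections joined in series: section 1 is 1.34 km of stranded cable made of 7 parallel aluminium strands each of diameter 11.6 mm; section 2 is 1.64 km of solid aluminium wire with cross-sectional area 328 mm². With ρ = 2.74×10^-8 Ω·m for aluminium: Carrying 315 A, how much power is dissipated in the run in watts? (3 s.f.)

18500 W

Section 1: A_strand = π(5.8000e-03)² = 1.057e-04 m²; R₁ = ρL/(N·A_s) = (2.74×10^-8)(1340)/(7×1.057e-04) = 0.04963 Ω
Section 2: A = 328 mm² = 3.280e-04 m²
R₂ = (2.74×10^-8)(1640)/(3.280e-04) = 0.137 Ω
R = R₁ + R₂ = 0.1866 Ω
P = I²R = (315)² × 0.1866 = 18500 W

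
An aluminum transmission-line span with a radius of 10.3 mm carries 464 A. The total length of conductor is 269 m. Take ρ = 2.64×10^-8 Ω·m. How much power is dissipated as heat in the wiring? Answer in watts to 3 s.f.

A = πr² = π(1.0300e-02 m)² = 3.333e-04 m²
R = ρL/A = (2.64×10^-8)(269)/(3.333e-04) = 0.02131 Ω
P = I²R = (464)² × 0.02131 = 4590 W

4590 W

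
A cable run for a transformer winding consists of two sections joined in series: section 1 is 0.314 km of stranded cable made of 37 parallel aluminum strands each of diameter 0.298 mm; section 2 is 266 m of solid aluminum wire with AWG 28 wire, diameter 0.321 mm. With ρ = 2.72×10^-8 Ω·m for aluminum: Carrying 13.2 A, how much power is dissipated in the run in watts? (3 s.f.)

Section 1: A_strand = π(1.4900e-04)² = 6.975e-08 m²; R₁ = ρL/(N·A_s) = (2.72×10^-8)(314)/(37×6.975e-08) = 3.31 Ω
Section 2: A = π(0.321/2 mm)² = π(1.6050e-04 m)² = 8.093e-08 m²
R₂ = (2.72×10^-8)(266)/(8.093e-08) = 89.4 Ω
R = R₁ + R₂ = 92.71 Ω
P = I²R = (13.2)² × 92.71 = 16200 W

16200 W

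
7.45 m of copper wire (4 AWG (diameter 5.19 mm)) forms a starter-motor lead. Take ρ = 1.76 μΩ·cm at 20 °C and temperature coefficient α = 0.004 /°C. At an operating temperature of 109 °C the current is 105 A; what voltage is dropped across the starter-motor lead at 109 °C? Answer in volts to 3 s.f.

0.882 V

ρ = 1.76 μΩ·cm = 1.76×10^-8 Ω·m
A = π(5.19/2 mm)² = π(2.5950e-03 m)² = 2.116e-05 m²
R₍20₎ = ρL/A = (1.76×10^-8)(7.45)/(2.116e-05) = 0.006198 Ω
R₍109₎ = R₍20₎(1 + αΔT) = 0.006198 × (1 + 0.004×89) = 0.008404 Ω
V = IR = 105 × 0.008404 = 0.882 V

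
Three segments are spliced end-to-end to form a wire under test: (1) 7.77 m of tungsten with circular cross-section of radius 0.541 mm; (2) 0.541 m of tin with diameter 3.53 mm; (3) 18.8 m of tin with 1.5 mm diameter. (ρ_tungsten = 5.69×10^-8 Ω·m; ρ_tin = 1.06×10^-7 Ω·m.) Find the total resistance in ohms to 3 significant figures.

Seg 1: A = πr² = π(5.4100e-04 m)² = 9.195e-07 m²
R_1 = (5.69×10^-8)(7.77)/(9.195e-07) = 0.4808 Ω
Seg 2: A = π(d/2)² = π(1.7650e-03 m)² = 9.787e-06 m²
R_2 = (1.06×10^-7)(0.541)/(9.787e-06) = 0.00586 Ω
Seg 3: A = π(d/2)² = π(7.5000e-04 m)² = 1.767e-06 m²
R_3 = (1.06×10^-7)(18.8)/(1.767e-06) = 1.128 Ω
R_total = R_1 + R_2 + R_3 = 1.61 Ω

1.61 Ω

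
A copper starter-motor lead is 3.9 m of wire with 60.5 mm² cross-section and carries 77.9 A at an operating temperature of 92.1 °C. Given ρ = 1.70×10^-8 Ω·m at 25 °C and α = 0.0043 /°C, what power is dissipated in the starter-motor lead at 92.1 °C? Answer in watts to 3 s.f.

A = 60.5 mm² = 6.050e-05 m²
R₍25₎ = ρL/A = (1.70×10^-8)(3.9)/(6.050e-05) = 0.001096 Ω
R₍92.1₎ = R₍25₎(1 + αΔT) = 0.001096 × (1 + 0.0043×67.1) = 0.001412 Ω
P = I²R = (77.9)² × 0.001412 = 8.57 W

8.57 W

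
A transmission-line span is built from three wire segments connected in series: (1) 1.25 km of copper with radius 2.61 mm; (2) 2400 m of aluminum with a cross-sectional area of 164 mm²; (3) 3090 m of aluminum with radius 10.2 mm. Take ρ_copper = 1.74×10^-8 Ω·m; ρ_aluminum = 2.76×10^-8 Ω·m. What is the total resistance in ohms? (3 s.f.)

Seg 1: A = πr² = π(2.6100e-03 m)² = 2.140e-05 m²
R_1 = (1.74×10^-8)(1250)/(2.140e-05) = 1.016 Ω
Seg 2: A = 164 mm² = 1.640e-04 m²
R_2 = (2.76×10^-8)(2400)/(1.640e-04) = 0.4039 Ω
Seg 3: A = πr² = π(1.0200e-02 m)² = 3.269e-04 m²
R_3 = (2.76×10^-8)(3090)/(3.269e-04) = 0.2609 Ω
R_total = R_1 + R_2 + R_3 = 1.68 Ω

1.68 Ω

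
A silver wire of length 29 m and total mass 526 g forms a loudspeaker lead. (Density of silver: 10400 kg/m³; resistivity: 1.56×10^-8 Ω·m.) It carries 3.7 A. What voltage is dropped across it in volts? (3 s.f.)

A = m/(density·L) = 0.526/(10400×29) = 1.7440e-06 m²
R = ρL/A = (1.56×10^-8)(29)/(1.7440e-06) = 0.2594 Ω
V = IR = 3.7 × 0.2594 = 0.960 V

0.960 V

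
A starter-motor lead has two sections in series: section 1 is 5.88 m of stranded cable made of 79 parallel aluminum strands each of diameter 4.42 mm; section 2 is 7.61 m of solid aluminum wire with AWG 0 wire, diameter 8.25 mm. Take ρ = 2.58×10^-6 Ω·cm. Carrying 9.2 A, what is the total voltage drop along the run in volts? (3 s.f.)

0.0349 V

ρ = 2.58×10^-6 Ω·cm = 2.58×10^-8 Ω·m
Section 1: A_strand = π(2.2100e-03)² = 1.534e-05 m²; R₁ = ρL/(N·A_s) = (2.58×10^-8)(5.88)/(79×1.534e-05) = 1.252×10^-4 Ω
Section 2: A = π(8.25/2 mm)² = π(4.1250e-03 m)² = 5.346e-05 m²
R₂ = (2.58×10^-8)(7.61)/(5.346e-05) = 0.003673 Ω
R = R₁ + R₂ = 0.003798 Ω
V = IR = 9.2 × 0.003798 = 0.0349 V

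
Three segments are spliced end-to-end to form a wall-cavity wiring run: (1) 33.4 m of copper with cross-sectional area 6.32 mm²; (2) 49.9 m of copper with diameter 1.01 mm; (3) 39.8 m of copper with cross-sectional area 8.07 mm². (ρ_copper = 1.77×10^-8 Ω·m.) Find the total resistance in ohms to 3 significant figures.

Seg 1: A = 6.32 mm² = 6.320e-06 m²
R_1 = (1.77×10^-8)(33.4)/(6.320e-06) = 0.09354 Ω
Seg 2: A = π(d/2)² = π(5.0500e-04 m)² = 8.012e-07 m²
R_2 = (1.77×10^-8)(49.9)/(8.012e-07) = 1.102 Ω
Seg 3: A = 8.07 mm² = 8.070e-06 m²
R_3 = (1.77×10^-8)(39.8)/(8.070e-06) = 0.08729 Ω
R_total = R_1 + R_2 + R_3 = 1.28 Ω

1.28 Ω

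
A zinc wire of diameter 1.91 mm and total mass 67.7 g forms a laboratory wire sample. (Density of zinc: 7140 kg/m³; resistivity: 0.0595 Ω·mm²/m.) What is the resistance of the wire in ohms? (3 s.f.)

0.0687 Ω

ρ = 0.0595 Ω·mm²/m = 5.95×10^-8 Ω·m
A = π(d/2)² = π(9.5500e-04 m)² = 2.8652e-06 m²
L = m/(density·A) = 0.0677/(7140×2.8652e-06) = 3.309 m
R = ρL/A = (5.95×10^-8)(3.309)/(2.8652e-06) = 0.0687 Ω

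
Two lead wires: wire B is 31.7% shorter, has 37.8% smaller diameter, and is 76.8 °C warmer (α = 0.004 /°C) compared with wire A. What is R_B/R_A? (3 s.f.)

2.31

R ∝ ρL/d² with ρ ∝ (1+αΔT), so R_B/R_A = (1 − 31.7/100) × (1 − 37.8/100)⁻² × (1 + 0.004×76.8)
= 0.683 × 2.585 × 1.307 = 2.31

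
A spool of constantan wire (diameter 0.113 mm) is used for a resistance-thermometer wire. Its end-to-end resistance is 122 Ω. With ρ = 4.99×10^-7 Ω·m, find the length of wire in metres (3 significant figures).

A = π(d/2)² = π(5.6500e-05 m)² = 1.003e-08 m²
L = RA/ρ = (122)(1.003e-08)/(4.99×10^-7) = 2.45 m

2.45 m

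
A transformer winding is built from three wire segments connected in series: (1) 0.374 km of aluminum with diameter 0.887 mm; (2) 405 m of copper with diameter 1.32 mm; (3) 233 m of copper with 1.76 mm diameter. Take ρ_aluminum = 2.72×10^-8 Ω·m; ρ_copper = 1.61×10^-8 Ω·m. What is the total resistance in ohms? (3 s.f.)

22.8 Ω

Seg 1: A = π(d/2)² = π(4.4350e-04 m)² = 6.179e-07 m²
R_1 = (2.72×10^-8)(374)/(6.179e-07) = 16.46 Ω
Seg 2: A = π(d/2)² = π(6.6000e-04 m)² = 1.368e-06 m²
R_2 = (1.61×10^-8)(405)/(1.368e-06) = 4.765 Ω
Seg 3: A = π(d/2)² = π(8.8000e-04 m)² = 2.433e-06 m²
R_3 = (1.61×10^-8)(233)/(2.433e-06) = 1.542 Ω
R_total = R_1 + R_2 + R_3 = 22.8 Ω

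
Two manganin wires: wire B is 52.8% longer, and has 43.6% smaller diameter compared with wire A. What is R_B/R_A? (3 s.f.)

R ∝ L/d², so R_B/R_A = (1 + 52.8/100) × (1 − 43.6/100)⁻²
= 1.528 × 3.144 = 4.80

4.80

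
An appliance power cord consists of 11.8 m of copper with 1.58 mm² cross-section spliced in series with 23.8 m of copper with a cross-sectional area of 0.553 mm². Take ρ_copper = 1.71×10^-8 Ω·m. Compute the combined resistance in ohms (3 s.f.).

0.864 Ω

Segment 1: A = 1.58 mm² = 1.580e-06 m²
R₁ = ρL/A = (1.71×10^-8)(11.8)/(1.580e-06) = 0.1277 Ω
Segment 2: A = 0.553 mm² = 5.530e-07 m²
R₂ = (1.71×10^-8)(23.8)/(5.530e-07) = 0.7359 Ω
R = R₁ + R₂ = 0.864 Ω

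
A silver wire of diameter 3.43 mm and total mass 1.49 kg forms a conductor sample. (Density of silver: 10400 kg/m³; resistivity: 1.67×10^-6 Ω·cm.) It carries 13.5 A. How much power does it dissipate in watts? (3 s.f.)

5.11 W

ρ = 1.67×10^-6 Ω·cm = 1.67×10^-8 Ω·m
A = π(d/2)² = π(1.7150e-03 m)² = 9.2401e-06 m²
L = m/(density·A) = 1.49/(10400×9.2401e-06) = 15.51 m
R = ρL/A = (1.67×10^-8)(15.51)/(9.2401e-06) = 0.02802 Ω
P = I²R = (13.5)² × 0.02802 = 5.11 W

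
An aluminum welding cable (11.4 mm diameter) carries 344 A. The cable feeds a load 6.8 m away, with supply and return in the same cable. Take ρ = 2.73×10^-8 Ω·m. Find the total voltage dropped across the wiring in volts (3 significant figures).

A = π(d/2)² = π(5.7000e-03 m)² = 1.021e-04 m²
Total conductor length (both ways) L = 2 × 6.8 = 13.6 m
R = ρL/A = (2.73×10^-8)(13.6)/(1.021e-04) = 0.003637 Ω
V = IR = 344 × 0.003637 = 1.25 V

1.25 V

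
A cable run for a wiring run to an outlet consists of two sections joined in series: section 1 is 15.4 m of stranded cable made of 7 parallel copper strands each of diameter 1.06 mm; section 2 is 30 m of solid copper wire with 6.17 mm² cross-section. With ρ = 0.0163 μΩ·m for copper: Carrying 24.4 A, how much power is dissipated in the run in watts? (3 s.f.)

ρ = 0.0163 μΩ·m = 1.63×10^-8 Ω·m
Section 1: A_strand = π(5.3000e-04)² = 8.825e-07 m²; R₁ = ρL/(N·A_s) = (1.63×10^-8)(15.4)/(7×8.825e-07) = 0.04064 Ω
Section 2: A = 6.17 mm² = 6.170e-06 m²
R₂ = (1.63×10^-8)(30)/(6.170e-06) = 0.07925 Ω
R = R₁ + R₂ = 0.1199 Ω
P = I²R = (24.4)² × 0.1199 = 71.4 W

71.4 W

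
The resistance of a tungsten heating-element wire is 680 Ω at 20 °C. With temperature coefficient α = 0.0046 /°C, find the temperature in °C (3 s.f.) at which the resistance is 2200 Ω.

R = R₀(1 + α(T − T₀)) ⇒ T = T₀ + (R/R₀ − 1)/α
T = 20 + (2200/680 − 1)/0.0046 = 20 + (2.235)/0.0046 = 506 °C

506 °C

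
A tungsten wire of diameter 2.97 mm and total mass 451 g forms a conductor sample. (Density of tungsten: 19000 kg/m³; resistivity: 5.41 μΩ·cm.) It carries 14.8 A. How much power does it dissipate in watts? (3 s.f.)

5.86 W

ρ = 5.41 μΩ·cm = 5.41×10^-8 Ω·m
A = π(d/2)² = π(1.4850e-03 m)² = 6.9279e-06 m²
L = m/(density·A) = 0.451/(19000×6.9279e-06) = 3.426 m
R = ρL/A = (5.41×10^-8)(3.426)/(6.9279e-06) = 0.02676 Ω
P = I²R = (14.8)² × 0.02676 = 5.86 W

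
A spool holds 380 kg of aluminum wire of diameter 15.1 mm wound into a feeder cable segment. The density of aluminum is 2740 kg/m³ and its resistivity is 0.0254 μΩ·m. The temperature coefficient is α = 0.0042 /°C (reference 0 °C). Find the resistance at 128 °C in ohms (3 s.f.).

ρ = 0.0254 μΩ·m = 2.54×10^-8 Ω·m
A = π(d/2)² = π(7.5500e-03 m)² = 1.7908e-04 m²
L = m/(density·A) = 380/(2740×1.7908e-04) = 774.4 m
R = ρL/A = (2.54×10^-8)(774.4)/(1.7908e-04) = 0.1098 Ω
R(128 °C) = 0.1098 × (1 + 0.0042×128) = 0.169 Ω

0.169 Ω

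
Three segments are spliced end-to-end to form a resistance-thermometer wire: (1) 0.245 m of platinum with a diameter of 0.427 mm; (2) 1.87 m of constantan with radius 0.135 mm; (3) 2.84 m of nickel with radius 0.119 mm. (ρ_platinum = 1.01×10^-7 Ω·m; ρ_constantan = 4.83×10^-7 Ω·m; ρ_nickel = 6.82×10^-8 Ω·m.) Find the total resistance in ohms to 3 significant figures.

Seg 1: A = π(d/2)² = π(2.1350e-04 m)² = 1.432e-07 m²
R_1 = (1.01×10^-7)(0.245)/(1.432e-07) = 0.1728 Ω
Seg 2: A = πr² = π(1.3500e-04 m)² = 5.726e-08 m²
R_2 = (4.83×10^-7)(1.87)/(5.726e-08) = 15.78 Ω
Seg 3: A = πr² = π(1.1900e-04 m)² = 4.449e-08 m²
R_3 = (6.82×10^-8)(2.84)/(4.449e-08) = 4.354 Ω
R_total = R_1 + R_2 + R_3 = 20.3 Ω

20.3 Ω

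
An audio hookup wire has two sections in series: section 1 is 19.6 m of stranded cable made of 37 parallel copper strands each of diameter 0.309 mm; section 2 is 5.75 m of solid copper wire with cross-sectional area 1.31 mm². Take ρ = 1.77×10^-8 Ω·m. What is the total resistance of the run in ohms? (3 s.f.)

0.203 Ω

Section 1: A_strand = π(1.5450e-04)² = 7.499e-08 m²; R₁ = ρL/(N·A_s) = (1.77×10^-8)(19.6)/(37×7.499e-08) = 0.125 Ω
Section 2: A = 1.31 mm² = 1.310e-06 m²
R₂ = (1.77×10^-8)(5.75)/(1.310e-06) = 0.07769 Ω
R = R₁ + R₂ = 0.203 Ω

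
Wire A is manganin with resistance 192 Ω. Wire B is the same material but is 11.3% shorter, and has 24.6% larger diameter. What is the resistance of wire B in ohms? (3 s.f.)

110 Ω

R ∝ L/d², so R_B/R_A = (1 − 11.3/100) × (1 + 24.6/100)⁻²
= 0.887 × 0.6441 = 0.5713
R_B = 0.5713 × 192 = 110 Ω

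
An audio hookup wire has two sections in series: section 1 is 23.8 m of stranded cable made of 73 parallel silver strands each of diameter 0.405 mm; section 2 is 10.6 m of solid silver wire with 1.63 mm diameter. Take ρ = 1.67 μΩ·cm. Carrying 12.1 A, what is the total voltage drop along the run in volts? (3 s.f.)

1.54 V

ρ = 1.67 μΩ·cm = 1.67×10^-8 Ω·m
Section 1: A_strand = π(2.0250e-04)² = 1.288e-07 m²; R₁ = ρL/(N·A_s) = (1.67×10^-8)(23.8)/(73×1.288e-07) = 0.04226 Ω
Section 2: A = π(d/2)² = π(8.1500e-04 m)² = 2.087e-06 m²
R₂ = (1.67×10^-8)(10.6)/(2.087e-06) = 0.08483 Ω
R = R₁ + R₂ = 0.1271 Ω
V = IR = 12.1 × 0.1271 = 1.54 V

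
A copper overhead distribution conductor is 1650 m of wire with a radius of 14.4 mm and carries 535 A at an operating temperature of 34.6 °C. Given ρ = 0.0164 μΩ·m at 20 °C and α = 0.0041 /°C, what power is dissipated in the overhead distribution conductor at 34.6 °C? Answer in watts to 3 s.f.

ρ = 0.0164 μΩ·m = 1.64×10^-8 Ω·m
A = πr² = π(1.4400e-02 m)² = 6.514e-04 m²
R₍20₎ = ρL/A = (1.64×10^-8)(1650)/(6.514e-04) = 0.04154 Ω
R₍34.6₎ = R₍20₎(1 + αΔT) = 0.04154 × (1 + 0.0041×14.6) = 0.04403 Ω
P = I²R = (535)² × 0.04403 = 12600 W

12600 W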